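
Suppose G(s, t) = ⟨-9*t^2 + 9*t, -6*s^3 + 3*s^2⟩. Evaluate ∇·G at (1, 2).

∂G₁/∂s = 0
∂G₂/∂t = 0
∇·G = 0
At (1, 2): 0.

0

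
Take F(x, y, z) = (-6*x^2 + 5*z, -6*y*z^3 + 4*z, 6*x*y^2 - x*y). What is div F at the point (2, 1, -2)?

24

∂F₁/∂x = -12*x
∂F₂/∂y = -6*z^3
∂F₃/∂z = 0
∇·F = -12*x - 6*z^3
At (2, 1, -2): 24.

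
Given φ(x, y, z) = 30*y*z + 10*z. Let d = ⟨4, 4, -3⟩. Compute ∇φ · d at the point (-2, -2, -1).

30

∂φ/∂x = 0
∂φ/∂y = 30*z
∂φ/∂z = 30*y + 10
∇φ at (-2, -2, -1) = (0, -30, -50)
∇φ · d = (0)(4) + (-30)(4) + (-50)(-3) = 30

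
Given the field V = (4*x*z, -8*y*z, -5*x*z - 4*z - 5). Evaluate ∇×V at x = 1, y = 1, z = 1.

(8, 9, 0)

(∇×V)₁ = ∂V₃/∂y − ∂V₂/∂z = 8*y
(∇×V)₂ = ∂V₁/∂z − ∂V₃/∂x = 4*x + 5*z
(∇×V)₃ = ∂V₂/∂x − ∂V₁/∂y = 0
∇×V = (8*y, 4*x + 5*z, 0)
At (1, 1, 1): (8, 9, 0).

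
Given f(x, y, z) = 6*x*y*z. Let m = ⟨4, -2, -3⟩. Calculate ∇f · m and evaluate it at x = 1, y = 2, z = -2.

-108

∂f/∂x = 6*y*z
∂f/∂y = 6*x*z
∂f/∂z = 6*x*y
∇f at (1, 2, -2) = (-24, -12, 12)
∇f · m = (-24)(4) + (-12)(-2) + (12)(-3) = -108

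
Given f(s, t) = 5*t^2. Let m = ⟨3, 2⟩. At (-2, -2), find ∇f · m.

-40

∂f/∂s = 0
∂f/∂t = 10*t
∇f at (-2, -2) = (0, -20)
∇f · m = (0)(3) + (-20)(2) = -40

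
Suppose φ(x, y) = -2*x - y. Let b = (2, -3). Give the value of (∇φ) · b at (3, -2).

∂φ/∂x = -2
∂φ/∂y = -1
∇φ at (3, -2) = (-2, -1)
∇φ · b = (-2)(2) + (-1)(-3) = -1

-1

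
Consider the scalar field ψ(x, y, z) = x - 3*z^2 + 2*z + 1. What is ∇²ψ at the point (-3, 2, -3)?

∂²ψ/∂x² = 0
∂²ψ/∂y² = 0
∂²ψ/∂z² = -6
∇²ψ = -6
At (-3, 2, -3): -6.

-6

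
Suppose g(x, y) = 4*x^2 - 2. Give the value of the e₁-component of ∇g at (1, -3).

8

(∇g)_1 = ∂g/∂x = 8*x
At (1, -3): 8.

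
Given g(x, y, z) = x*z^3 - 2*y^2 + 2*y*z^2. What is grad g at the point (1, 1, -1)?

(-1, -2, -1)

∂g/∂x = z^3
∂g/∂y = -4*y + 2*z^2
∂g/∂z = 3*x*z^2 + 4*y*z
∇g = (z^3, -4*y + 2*z^2, 3*x*z^2 + 4*y*z)
At (1, 1, -1): (-1, -2, -1).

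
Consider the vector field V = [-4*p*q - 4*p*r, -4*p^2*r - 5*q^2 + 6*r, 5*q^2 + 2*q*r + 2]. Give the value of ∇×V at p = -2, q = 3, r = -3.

(∇×V)₁ = ∂V₃/∂q − ∂V₂/∂r = 4*p^2 + 10*q + 2*r - 6
(∇×V)₂ = ∂V₁/∂r − ∂V₃/∂p = -4*p
(∇×V)₃ = ∂V₂/∂p − ∂V₁/∂q = -8*p*r + 4*p
∇×V = (4*p^2 + 10*q + 2*r - 6, -4*p, -8*p*r + 4*p)
At (-2, 3, -3): (34, 8, -56).

(34, 8, -56)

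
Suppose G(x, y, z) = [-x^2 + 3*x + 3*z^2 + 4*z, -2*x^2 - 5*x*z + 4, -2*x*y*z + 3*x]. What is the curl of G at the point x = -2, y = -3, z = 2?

(-2, 1, -2)

(∇×G)₁ = ∂G₃/∂y − ∂G₂/∂z = -2*x*z + 5*x
(∇×G)₂ = ∂G₁/∂z − ∂G₃/∂x = 2*y*z + 6*z + 1
(∇×G)₃ = ∂G₂/∂x − ∂G₁/∂y = -4*x - 5*z
∇×G = (-2*x*z + 5*x, 2*y*z + 6*z + 1, -4*x - 5*z)
At (-2, -3, 2): (-2, 1, -2).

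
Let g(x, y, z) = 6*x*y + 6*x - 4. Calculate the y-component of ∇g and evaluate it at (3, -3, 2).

(∇g)_2 = ∂g/∂y = 6*x
At (3, -3, 2): 18.

18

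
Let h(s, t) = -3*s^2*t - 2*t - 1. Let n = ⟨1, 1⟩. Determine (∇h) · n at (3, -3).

25

∂h/∂s = -6*s*t
∂h/∂t = -3*s^2 - 2
∇h at (3, -3) = (54, -29)
∇h · n = (54)(1) + (-29)(1) = 25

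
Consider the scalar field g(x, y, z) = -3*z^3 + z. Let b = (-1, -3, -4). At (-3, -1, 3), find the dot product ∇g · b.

∂g/∂x = 0
∂g/∂y = 0
∂g/∂z = -9*z^2 + 1
∇g at (-3, -1, 3) = (0, 0, -80)
∇g · b = (0)(-1) + (0)(-3) + (-80)(-4) = 320

320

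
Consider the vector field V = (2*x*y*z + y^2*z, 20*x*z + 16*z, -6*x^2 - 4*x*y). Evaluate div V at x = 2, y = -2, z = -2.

8

∂V₁/∂x = 2*y*z
∂V₂/∂y = 0
∂V₃/∂z = 0
∇·V = 2*y*z
At (2, -2, -2): 8.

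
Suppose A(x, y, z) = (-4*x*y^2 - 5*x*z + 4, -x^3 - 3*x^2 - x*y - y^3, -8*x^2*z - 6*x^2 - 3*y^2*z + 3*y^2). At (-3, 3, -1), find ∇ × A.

(∇×A)₁ = ∂A₃/∂y − ∂A₂/∂z = -6*y*z + 6*y
(∇×A)₂ = ∂A₁/∂z − ∂A₃/∂x = 16*x*z + 7*x
(∇×A)₃ = ∂A₂/∂x − ∂A₁/∂y = -3*x^2 + 8*x*y - 6*x - y
∇×A = (-6*y*z + 6*y, 16*x*z + 7*x, -3*x^2 + 8*x*y - 6*x - y)
At (-3, 3, -1): (36, 27, -84).

(36, 27, -84)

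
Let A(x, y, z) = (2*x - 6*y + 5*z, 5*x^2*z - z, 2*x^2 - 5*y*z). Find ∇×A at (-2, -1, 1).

(∇×A)₁ = ∂A₃/∂y − ∂A₂/∂z = -5*x^2 - 5*z + 1
(∇×A)₂ = ∂A₁/∂z − ∂A₃/∂x = -4*x + 5
(∇×A)₃ = ∂A₂/∂x − ∂A₁/∂y = 10*x*z + 6
∇×A = (-5*x^2 - 5*z + 1, -4*x + 5, 10*x*z + 6)
At (-2, -1, 1): (-24, 13, -14).

(-24, 13, -14)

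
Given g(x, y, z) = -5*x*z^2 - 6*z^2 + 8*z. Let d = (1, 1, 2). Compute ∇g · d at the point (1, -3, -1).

55

∂g/∂x = -5*z^2
∂g/∂y = 0
∂g/∂z = -10*x*z - 12*z + 8
∇g at (1, -3, -1) = (-5, 0, 30)
∇g · d = (-5)(1) + (0)(1) + (30)(2) = 55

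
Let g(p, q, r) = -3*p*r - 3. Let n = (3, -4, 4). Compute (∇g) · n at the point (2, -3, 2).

-42

∂g/∂p = -3*r
∂g/∂q = 0
∂g/∂r = -3*p
∇g at (2, -3, 2) = (-6, 0, -6)
∇g · n = (-6)(3) + (0)(-4) + (-6)(4) = -42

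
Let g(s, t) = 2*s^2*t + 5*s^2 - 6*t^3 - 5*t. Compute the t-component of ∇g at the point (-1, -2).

-75

(∇g)_2 = ∂g/∂t = 2*s^2 - 18*t^2 - 5
At (-1, -2): -75.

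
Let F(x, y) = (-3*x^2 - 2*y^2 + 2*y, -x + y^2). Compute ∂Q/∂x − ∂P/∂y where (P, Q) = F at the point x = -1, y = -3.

∂F₂/∂x = -1
∂F₁/∂y = -4*y + 2
Scalar curl = 4*y - 3
At (-1, -3): -15.

-15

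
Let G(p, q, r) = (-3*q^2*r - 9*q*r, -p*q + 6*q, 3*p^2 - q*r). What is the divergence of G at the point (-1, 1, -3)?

∂G₁/∂p = 0
∂G₂/∂q = -p + 6
∂G₃/∂r = -q
∇·G = -p - q + 6
At (-1, 1, -3): 6.

6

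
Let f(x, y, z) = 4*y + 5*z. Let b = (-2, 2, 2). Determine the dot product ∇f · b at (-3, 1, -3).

18

∂f/∂x = 0
∂f/∂y = 4
∂f/∂z = 5
∇f at (-3, 1, -3) = (0, 4, 5)
∇f · b = (0)(-2) + (4)(2) + (5)(2) = 18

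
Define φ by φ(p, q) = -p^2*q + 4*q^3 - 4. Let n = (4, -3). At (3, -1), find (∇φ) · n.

15

∂φ/∂p = -2*p*q
∂φ/∂q = -p^2 + 12*q^2
∇φ at (3, -1) = (6, 3)
∇φ · n = (6)(4) + (3)(-3) = 15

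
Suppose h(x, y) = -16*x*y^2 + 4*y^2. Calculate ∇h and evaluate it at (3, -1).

(-16, 88)

∂h/∂x = -16*y^2
∂h/∂y = -32*x*y + 8*y
∇h = (-16*y^2, -32*x*y + 8*y)
At (3, -1): (-16, 88).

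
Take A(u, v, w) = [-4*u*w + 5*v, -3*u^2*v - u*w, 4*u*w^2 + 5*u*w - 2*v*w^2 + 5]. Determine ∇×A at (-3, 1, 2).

(∇×A)₁ = ∂A₃/∂v − ∂A₂/∂w = u - 2*w^2
(∇×A)₂ = ∂A₁/∂w − ∂A₃/∂u = -4*u - 4*w^2 - 5*w
(∇×A)₃ = ∂A₂/∂u − ∂A₁/∂v = -6*u*v - w - 5
∇×A = (u - 2*w^2, -4*u - 4*w^2 - 5*w, -6*u*v - w - 5)
At (-3, 1, 2): (-11, -14, 11).

(-11, -14, 11)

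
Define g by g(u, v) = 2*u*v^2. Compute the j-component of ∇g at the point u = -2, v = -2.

16

(∇g)_2 = ∂g/∂v = 4*u*v
At (-2, -2): 16.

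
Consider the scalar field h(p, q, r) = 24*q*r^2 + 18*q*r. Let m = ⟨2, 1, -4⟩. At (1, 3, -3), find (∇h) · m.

1674

∂h/∂p = 0
∂h/∂q = 24*r^2 + 18*r
∂h/∂r = 48*q*r + 18*q
∇h at (1, 3, -3) = (0, 162, -378)
∇h · m = (0)(2) + (162)(1) + (-378)(-4) = 1674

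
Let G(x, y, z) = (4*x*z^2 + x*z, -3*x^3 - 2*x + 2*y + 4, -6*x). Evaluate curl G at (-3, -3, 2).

(0, -45, -83)

(∇×G)₁ = ∂G₃/∂y − ∂G₂/∂z = 0
(∇×G)₂ = ∂G₁/∂z − ∂G₃/∂x = 8*x*z + x + 6
(∇×G)₃ = ∂G₂/∂x − ∂G₁/∂y = -9*x^2 - 2
∇×G = (0, 8*x*z + x + 6, -9*x^2 - 2)
At (-3, -3, 2): (0, -45, -83).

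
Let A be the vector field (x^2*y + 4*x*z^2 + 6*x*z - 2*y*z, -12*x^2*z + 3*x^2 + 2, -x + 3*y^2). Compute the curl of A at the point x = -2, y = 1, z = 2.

(54, -45, 84)

(∇×A)₁ = ∂A₃/∂y − ∂A₂/∂z = 12*x^2 + 6*y
(∇×A)₂ = ∂A₁/∂z − ∂A₃/∂x = 8*x*z + 6*x - 2*y + 1
(∇×A)₃ = ∂A₂/∂x − ∂A₁/∂y = -x^2 - 24*x*z + 6*x + 2*z
∇×A = (12*x^2 + 6*y, 8*x*z + 6*x - 2*y + 1, -x^2 - 24*x*z + 6*x + 2*z)
At (-2, 1, 2): (54, -45, 84).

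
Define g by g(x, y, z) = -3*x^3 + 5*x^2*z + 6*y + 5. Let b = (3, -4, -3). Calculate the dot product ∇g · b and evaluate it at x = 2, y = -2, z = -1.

-252

∂g/∂x = -9*x^2 + 10*x*z
∂g/∂y = 6
∂g/∂z = 5*x^2
∇g at (2, -2, -1) = (-56, 6, 20)
∇g · b = (-56)(3) + (6)(-4) + (20)(-3) = -252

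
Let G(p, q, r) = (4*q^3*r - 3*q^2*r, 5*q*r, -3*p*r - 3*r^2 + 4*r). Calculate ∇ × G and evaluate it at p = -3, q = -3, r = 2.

(∇×G)₁ = ∂G₃/∂q − ∂G₂/∂r = -5*q
(∇×G)₂ = ∂G₁/∂r − ∂G₃/∂p = 4*q^3 - 3*q^2 + 3*r
(∇×G)₃ = ∂G₂/∂p − ∂G₁/∂q = -12*q^2*r + 6*q*r
∇×G = (-5*q, 4*q^3 - 3*q^2 + 3*r, -12*q^2*r + 6*q*r)
At (-3, -3, 2): (15, -129, -252).

(15, -129, -252)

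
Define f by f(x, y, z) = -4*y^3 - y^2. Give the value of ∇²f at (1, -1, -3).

∂²f/∂x² = 0
∂²f/∂y² = -2*(12*y + 1)
∂²f/∂z² = 0
∇²f = -24*y - 2
At (1, -1, -3): 22.

22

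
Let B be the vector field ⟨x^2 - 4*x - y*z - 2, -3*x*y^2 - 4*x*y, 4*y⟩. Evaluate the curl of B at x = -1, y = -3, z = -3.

(4, 3, -18)

(∇×B)₁ = ∂B₃/∂y − ∂B₂/∂z = 4
(∇×B)₂ = ∂B₁/∂z − ∂B₃/∂x = -y
(∇×B)₃ = ∂B₂/∂x − ∂B₁/∂y = -3*y^2 - 4*y + z
∇×B = (4, -y, -3*y^2 - 4*y + z)
At (-1, -3, -3): (4, 3, -18).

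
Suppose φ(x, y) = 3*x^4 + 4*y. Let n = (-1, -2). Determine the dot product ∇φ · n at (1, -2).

-20

∂φ/∂x = 12*x^3
∂φ/∂y = 4
∇φ at (1, -2) = (12, 4)
∇φ · n = (12)(-1) + (4)(-2) = -20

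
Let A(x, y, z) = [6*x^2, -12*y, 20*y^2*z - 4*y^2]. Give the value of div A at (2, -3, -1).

∂A₁/∂x = 12*x
∂A₂/∂y = -12
∂A₃/∂z = 20*y^2
∇·A = 12*x + 20*y^2 - 12
At (2, -3, -1): 192.

192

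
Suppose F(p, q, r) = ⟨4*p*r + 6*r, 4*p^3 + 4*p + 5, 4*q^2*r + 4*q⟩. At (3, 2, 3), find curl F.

(52, 18, 112)

(∇×F)₁ = ∂F₃/∂q − ∂F₂/∂r = 8*q*r + 4
(∇×F)₂ = ∂F₁/∂r − ∂F₃/∂p = 4*p + 6
(∇×F)₃ = ∂F₂/∂p − ∂F₁/∂q = 12*p^2 + 4
∇×F = (8*q*r + 4, 4*p + 6, 12*p^2 + 4)
At (3, 2, 3): (52, 18, 112).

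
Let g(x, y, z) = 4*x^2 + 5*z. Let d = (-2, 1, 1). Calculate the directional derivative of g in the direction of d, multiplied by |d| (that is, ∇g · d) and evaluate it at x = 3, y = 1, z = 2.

-43

∂g/∂x = 8*x
∂g/∂y = 0
∂g/∂z = 5
∇g at (3, 1, 2) = (24, 0, 5)
∇g · d = (24)(-2) + (0)(1) + (5)(1) = -43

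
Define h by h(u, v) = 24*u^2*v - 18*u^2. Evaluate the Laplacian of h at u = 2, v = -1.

-84

∂²h/∂u² = 12*(4*v - 3)
∂²h/∂v² = 0
∇²h = 48*v - 36
At (2, -1): -84.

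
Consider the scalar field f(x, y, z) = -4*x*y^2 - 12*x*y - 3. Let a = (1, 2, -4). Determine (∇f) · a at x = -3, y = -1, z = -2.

∂f/∂x = -4*y^2 - 12*y
∂f/∂y = -8*x*y - 12*x
∂f/∂z = 0
∇f at (-3, -1, -2) = (8, 12, 0)
∇f · a = (8)(1) + (12)(2) + (0)(-4) = 32

32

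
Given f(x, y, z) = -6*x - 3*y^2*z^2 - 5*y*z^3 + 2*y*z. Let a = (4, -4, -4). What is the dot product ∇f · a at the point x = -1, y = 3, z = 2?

∂f/∂x = -6
∂f/∂y = -6*y*z^2 - 5*z^3 + 2*z
∂f/∂z = -6*y^2*z - 15*y*z^2 + 2*y
∇f at (-1, 3, 2) = (-6, -108, -282)
∇f · a = (-6)(4) + (-108)(-4) + (-282)(-4) = 1536

1536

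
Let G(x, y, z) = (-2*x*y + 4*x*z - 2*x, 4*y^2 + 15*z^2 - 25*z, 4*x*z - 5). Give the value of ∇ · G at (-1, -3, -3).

∂G₁/∂x = -2*y + 4*z - 2
∂G₂/∂y = 8*y
∂G₃/∂z = 4*x
∇·G = 4*x + 6*y + 4*z - 2
At (-1, -3, -3): -36.

-36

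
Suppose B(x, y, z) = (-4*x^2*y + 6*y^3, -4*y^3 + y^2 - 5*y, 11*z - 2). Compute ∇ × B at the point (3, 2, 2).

(∇×B)₁ = ∂B₃/∂y − ∂B₂/∂z = 0
(∇×B)₂ = ∂B₁/∂z − ∂B₃/∂x = 0
(∇×B)₃ = ∂B₂/∂x − ∂B₁/∂y = 4*x^2 - 18*y^2
∇×B = (0, 0, 4*x^2 - 18*y^2)
At (3, 2, 2): (0, 0, -36).

(0, 0, -36)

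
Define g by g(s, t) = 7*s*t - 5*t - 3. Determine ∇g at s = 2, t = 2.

∂g/∂s = 7*t
∂g/∂t = 7*s - 5
∇g = (7*t, 7*s - 5)
At (2, 2): (14, 9).

(14, 9)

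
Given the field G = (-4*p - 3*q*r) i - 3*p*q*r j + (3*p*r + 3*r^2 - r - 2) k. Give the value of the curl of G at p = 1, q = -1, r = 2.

(∇×G)₁ = ∂G₃/∂q − ∂G₂/∂r = 3*p*q
(∇×G)₂ = ∂G₁/∂r − ∂G₃/∂p = -3*q - 3*r
(∇×G)₃ = ∂G₂/∂p − ∂G₁/∂q = -3*q*r + 3*r
∇×G = (3*p*q, -3*q - 3*r, -3*q*r + 3*r)
At (1, -1, 2): (-3, -3, 12).

(-3, -3, 12)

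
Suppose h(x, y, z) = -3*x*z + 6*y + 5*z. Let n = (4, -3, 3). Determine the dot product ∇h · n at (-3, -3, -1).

36

∂h/∂x = -3*z
∂h/∂y = 6
∂h/∂z = -3*x + 5
∇h at (-3, -3, -1) = (3, 6, 14)
∇h · n = (3)(4) + (6)(-3) + (14)(3) = 36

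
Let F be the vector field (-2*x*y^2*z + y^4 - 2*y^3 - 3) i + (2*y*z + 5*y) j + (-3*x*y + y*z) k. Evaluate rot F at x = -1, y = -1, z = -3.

(∇×F)₁ = ∂F₃/∂y − ∂F₂/∂z = -3*x - 2*y + z
(∇×F)₂ = ∂F₁/∂z − ∂F₃/∂x = -2*x*y^2 + 3*y
(∇×F)₃ = ∂F₂/∂x − ∂F₁/∂y = 4*x*y*z - 4*y^3 + 6*y^2
∇×F = (-3*x - 2*y + z, -2*x*y^2 + 3*y, 4*x*y*z - 4*y^3 + 6*y^2)
At (-1, -1, -3): (2, -1, -2).

(2, -1, -2)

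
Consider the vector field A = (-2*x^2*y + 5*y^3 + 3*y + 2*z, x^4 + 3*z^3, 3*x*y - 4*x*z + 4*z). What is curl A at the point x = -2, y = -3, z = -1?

(-15, 7, -162)

(∇×A)₁ = ∂A₃/∂y − ∂A₂/∂z = 3*x - 9*z^2
(∇×A)₂ = ∂A₁/∂z − ∂A₃/∂x = -3*y + 4*z + 2
(∇×A)₃ = ∂A₂/∂x − ∂A₁/∂y = 4*x^3 + 2*x^2 - 15*y^2 - 3
∇×A = (3*x - 9*z^2, -3*y + 4*z + 2, 4*x^3 + 2*x^2 - 15*y^2 - 3)
At (-2, -3, -1): (-15, 7, -162).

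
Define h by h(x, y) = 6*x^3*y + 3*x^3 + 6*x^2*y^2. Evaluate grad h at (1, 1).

(39, 18)

∂h/∂x = 18*x^2*y + 9*x^2 + 12*x*y^2
∂h/∂y = 6*x^3 + 12*x^2*y
∇h = (18*x^2*y + 9*x^2 + 12*x*y^2, 6*x^3 + 12*x^2*y)
At (1, 1): (39, 18).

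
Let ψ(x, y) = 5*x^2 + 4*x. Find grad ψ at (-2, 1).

(-16, 0)

∂ψ/∂x = 10*x + 4
∂ψ/∂y = 0
∇ψ = (10*x + 4, 0)
At (-2, 1): (-16, 0).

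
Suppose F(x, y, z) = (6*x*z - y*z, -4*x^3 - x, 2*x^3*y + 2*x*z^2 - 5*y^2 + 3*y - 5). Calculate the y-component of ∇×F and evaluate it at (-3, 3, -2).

(∇×F)_2 = ∂F₁/∂z − ∂F₃/∂x
= 6*x - y − (6*x^2*y + 2*z^2)
= -6*x^2*y + 6*x - y - 2*z^2
At (-3, 3, -2): -191.

-191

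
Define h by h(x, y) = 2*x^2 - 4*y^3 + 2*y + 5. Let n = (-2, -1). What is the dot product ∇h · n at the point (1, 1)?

2

∂h/∂x = 4*x
∂h/∂y = -12*y^2 + 2
∇h at (1, 1) = (4, -10)
∇h · n = (4)(-2) + (-10)(-1) = 2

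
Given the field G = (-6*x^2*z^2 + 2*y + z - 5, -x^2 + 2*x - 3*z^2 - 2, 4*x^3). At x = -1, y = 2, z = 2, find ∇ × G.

(12, -35, 2)

(∇×G)₁ = ∂G₃/∂y − ∂G₂/∂z = 6*z
(∇×G)₂ = ∂G₁/∂z − ∂G₃/∂x = -12*x^2*z - 12*x^2 + 1
(∇×G)₃ = ∂G₂/∂x − ∂G₁/∂y = -2*x
∇×G = (6*z, -12*x^2*z - 12*x^2 + 1, -2*x)
At (-1, 2, 2): (12, -35, 2).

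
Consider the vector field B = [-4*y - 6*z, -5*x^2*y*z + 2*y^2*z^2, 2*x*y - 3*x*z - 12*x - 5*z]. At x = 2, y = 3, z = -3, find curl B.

(∇×B)₁ = ∂B₃/∂y − ∂B₂/∂z = 5*x^2*y + 2*x - 4*y^2*z
(∇×B)₂ = ∂B₁/∂z − ∂B₃/∂x = -2*y + 3*z + 6
(∇×B)₃ = ∂B₂/∂x − ∂B₁/∂y = -10*x*y*z + 4
∇×B = (5*x^2*y + 2*x - 4*y^2*z, -2*y + 3*z + 6, -10*x*y*z + 4)
At (2, 3, -3): (172, -9, 184).

(172, -9, 184)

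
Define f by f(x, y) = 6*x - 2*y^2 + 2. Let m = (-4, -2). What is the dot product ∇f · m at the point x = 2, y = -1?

-32

∂f/∂x = 6
∂f/∂y = -4*y
∇f at (2, -1) = (6, 4)
∇f · m = (6)(-4) + (4)(-2) = -32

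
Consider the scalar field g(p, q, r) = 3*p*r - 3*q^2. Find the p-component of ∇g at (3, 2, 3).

(∇g)_1 = ∂g/∂p = 3*r
At (3, 2, 3): 9.

9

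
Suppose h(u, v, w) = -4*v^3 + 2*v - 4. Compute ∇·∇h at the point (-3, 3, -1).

∂²h/∂u² = 0
∂²h/∂v² = -24*v
∂²h/∂w² = 0
∇²h = -24*v
At (-3, 3, -1): -72.

-72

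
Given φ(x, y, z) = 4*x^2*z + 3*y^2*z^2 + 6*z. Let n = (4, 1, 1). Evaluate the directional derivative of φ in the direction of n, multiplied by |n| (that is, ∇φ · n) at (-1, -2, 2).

-54

∂φ/∂x = 8*x*z
∂φ/∂y = 6*y*z^2
∂φ/∂z = 4*x^2 + 6*y^2*z + 6
∇φ at (-1, -2, 2) = (-16, -48, 58)
∇φ · n = (-16)(4) + (-48)(1) + (58)(1) = -54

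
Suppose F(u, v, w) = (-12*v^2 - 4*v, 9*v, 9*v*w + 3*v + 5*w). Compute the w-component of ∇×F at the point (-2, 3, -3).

76

(∇×F)_3 = ∂F₂/∂u − ∂F₁/∂v
= 0 − (-24*v - 4)
= 24*v + 4
At (-2, 3, -3): 76.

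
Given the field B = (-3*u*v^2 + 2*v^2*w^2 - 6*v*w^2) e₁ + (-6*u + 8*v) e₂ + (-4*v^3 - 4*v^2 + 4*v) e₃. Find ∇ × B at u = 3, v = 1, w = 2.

(-16, -16, 20)

(∇×B)₁ = ∂B₃/∂v − ∂B₂/∂w = -12*v^2 - 8*v + 4
(∇×B)₂ = ∂B₁/∂w − ∂B₃/∂u = 4*v^2*w - 12*v*w
(∇×B)₃ = ∂B₂/∂u − ∂B₁/∂v = 6*u*v - 4*v*w^2 + 6*w^2 - 6
∇×B = (-12*v^2 - 8*v + 4, 4*v^2*w - 12*v*w, 6*u*v - 4*v*w^2 + 6*w^2 - 6)
At (3, 1, 2): (-16, -16, 20).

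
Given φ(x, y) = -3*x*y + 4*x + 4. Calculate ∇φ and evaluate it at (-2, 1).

(1, 6)

∂φ/∂x = -3*y + 4
∂φ/∂y = -3*x
∇φ = (-3*y + 4, -3*x)
At (-2, 1): (1, 6).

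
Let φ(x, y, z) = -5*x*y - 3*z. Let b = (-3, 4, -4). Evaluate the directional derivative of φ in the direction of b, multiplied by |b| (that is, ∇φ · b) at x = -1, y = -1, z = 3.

17

∂φ/∂x = -5*y
∂φ/∂y = -5*x
∂φ/∂z = -3
∇φ at (-1, -1, 3) = (5, 5, -3)
∇φ · b = (5)(-3) + (5)(4) + (-3)(-4) = 17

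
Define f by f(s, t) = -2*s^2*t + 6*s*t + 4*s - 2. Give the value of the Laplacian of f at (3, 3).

∂²f/∂s² = -4*t
∂²f/∂t² = 0
∇²f = -4*t
At (3, 3): -12.

-12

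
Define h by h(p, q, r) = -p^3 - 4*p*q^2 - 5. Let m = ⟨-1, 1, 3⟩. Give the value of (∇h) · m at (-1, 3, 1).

63

∂h/∂p = -3*p^2 - 4*q^2
∂h/∂q = -8*p*q
∂h/∂r = 0
∇h at (-1, 3, 1) = (-39, 24, 0)
∇h · m = (-39)(-1) + (24)(1) + (0)(3) = 63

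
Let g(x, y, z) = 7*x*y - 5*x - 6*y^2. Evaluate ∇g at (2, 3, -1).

(16, -22, 0)

∂g/∂x = 7*y - 5
∂g/∂y = 7*x - 12*y
∂g/∂z = 0
∇g = (7*y - 5, 7*x - 12*y, 0)
At (2, 3, -1): (16, -22, 0).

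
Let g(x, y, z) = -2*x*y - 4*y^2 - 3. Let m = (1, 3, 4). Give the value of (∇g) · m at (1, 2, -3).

-58

∂g/∂x = -2*y
∂g/∂y = -2*x - 8*y
∂g/∂z = 0
∇g at (1, 2, -3) = (-4, -18, 0)
∇g · m = (-4)(1) + (-18)(3) + (0)(4) = -58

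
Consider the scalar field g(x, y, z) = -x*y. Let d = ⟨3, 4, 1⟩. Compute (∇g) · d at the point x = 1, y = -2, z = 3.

2

∂g/∂x = -y
∂g/∂y = -x
∂g/∂z = 0
∇g at (1, -2, 3) = (2, -1, 0)
∇g · d = (2)(3) + (-1)(4) + (0)(1) = 2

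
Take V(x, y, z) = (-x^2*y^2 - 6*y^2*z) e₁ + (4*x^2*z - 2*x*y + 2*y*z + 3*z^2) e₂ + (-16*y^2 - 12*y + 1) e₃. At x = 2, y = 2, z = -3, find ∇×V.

(∇×V)₁ = ∂V₃/∂y − ∂V₂/∂z = -4*x^2 - 34*y - 6*z - 12
(∇×V)₂ = ∂V₁/∂z − ∂V₃/∂x = -6*y^2
(∇×V)₃ = ∂V₂/∂x − ∂V₁/∂y = 2*x^2*y + 8*x*z + 12*y*z - 2*y
∇×V = (-4*x^2 - 34*y - 6*z - 12, -6*y^2, 2*x^2*y + 8*x*z + 12*y*z - 2*y)
At (2, 2, -3): (-78, -24, -108).

(-78, -24, -108)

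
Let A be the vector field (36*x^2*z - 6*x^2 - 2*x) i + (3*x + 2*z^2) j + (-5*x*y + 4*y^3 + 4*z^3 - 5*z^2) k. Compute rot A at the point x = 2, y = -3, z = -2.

(∇×A)₁ = ∂A₃/∂y − ∂A₂/∂z = -5*x + 12*y^2 - 4*z
(∇×A)₂ = ∂A₁/∂z − ∂A₃/∂x = 36*x^2 + 5*y
(∇×A)₃ = ∂A₂/∂x − ∂A₁/∂y = 3
∇×A = (-5*x + 12*y^2 - 4*z, 36*x^2 + 5*y, 3)
At (2, -3, -2): (106, 129, 3).

(106, 129, 3)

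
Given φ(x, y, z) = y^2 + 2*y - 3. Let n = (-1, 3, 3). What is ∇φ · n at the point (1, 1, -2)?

12

∂φ/∂x = 0
∂φ/∂y = 2*y + 2
∂φ/∂z = 0
∇φ at (1, 1, -2) = (0, 4, 0)
∇φ · n = (0)(-1) + (4)(3) + (0)(3) = 12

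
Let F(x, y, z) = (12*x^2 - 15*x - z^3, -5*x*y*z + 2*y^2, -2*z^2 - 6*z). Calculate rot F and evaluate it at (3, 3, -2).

(∇×F)₁ = ∂F₃/∂y − ∂F₂/∂z = 5*x*y
(∇×F)₂ = ∂F₁/∂z − ∂F₃/∂x = -3*z^2
(∇×F)₃ = ∂F₂/∂x − ∂F₁/∂y = -5*y*z
∇×F = (5*x*y, -3*z^2, -5*y*z)
At (3, 3, -2): (45, -12, 30).

(45, -12, 30)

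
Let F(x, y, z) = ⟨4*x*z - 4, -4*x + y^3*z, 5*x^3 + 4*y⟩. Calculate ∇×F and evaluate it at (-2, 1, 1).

(∇×F)₁ = ∂F₃/∂y − ∂F₂/∂z = -y^3 + 4
(∇×F)₂ = ∂F₁/∂z − ∂F₃/∂x = -15*x^2 + 4*x
(∇×F)₃ = ∂F₂/∂x − ∂F₁/∂y = -4
∇×F = (-y^3 + 4, -15*x^2 + 4*x, -4)
At (-2, 1, 1): (3, -68, -4).

(3, -68, -4)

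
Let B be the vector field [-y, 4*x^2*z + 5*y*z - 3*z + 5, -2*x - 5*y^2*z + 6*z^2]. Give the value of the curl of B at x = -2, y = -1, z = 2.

(12, 2, -31)

(∇×B)₁ = ∂B₃/∂y − ∂B₂/∂z = -4*x^2 - 10*y*z - 5*y + 3
(∇×B)₂ = ∂B₁/∂z − ∂B₃/∂x = 2
(∇×B)₃ = ∂B₂/∂x − ∂B₁/∂y = 8*x*z + 1
∇×B = (-4*x^2 - 10*y*z - 5*y + 3, 2, 8*x*z + 1)
At (-2, -1, 2): (12, 2, -31).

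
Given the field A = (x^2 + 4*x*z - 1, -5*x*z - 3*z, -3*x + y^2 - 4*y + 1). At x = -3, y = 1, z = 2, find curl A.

(-14, -9, -10)

(∇×A)₁ = ∂A₃/∂y − ∂A₂/∂z = 5*x + 2*y - 1
(∇×A)₂ = ∂A₁/∂z − ∂A₃/∂x = 4*x + 3
(∇×A)₃ = ∂A₂/∂x − ∂A₁/∂y = -5*z
∇×A = (5*x + 2*y - 1, 4*x + 3, -5*z)
At (-3, 1, 2): (-14, -9, -10).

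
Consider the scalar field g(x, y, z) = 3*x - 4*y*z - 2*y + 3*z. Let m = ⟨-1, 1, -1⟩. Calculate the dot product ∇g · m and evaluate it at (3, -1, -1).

∂g/∂x = 3
∂g/∂y = -4*z - 2
∂g/∂z = -4*y + 3
∇g at (3, -1, -1) = (3, 2, 7)
∇g · m = (3)(-1) + (2)(1) + (7)(-1) = -8

-8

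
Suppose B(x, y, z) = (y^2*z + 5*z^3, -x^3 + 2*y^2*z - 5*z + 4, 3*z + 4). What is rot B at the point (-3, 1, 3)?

(3, 136, -33)

(∇×B)₁ = ∂B₃/∂y − ∂B₂/∂z = -2*y^2 + 5
(∇×B)₂ = ∂B₁/∂z − ∂B₃/∂x = y^2 + 15*z^2
(∇×B)₃ = ∂B₂/∂x − ∂B₁/∂y = -3*x^2 - 2*y*z
∇×B = (-2*y^2 + 5, y^2 + 15*z^2, -3*x^2 - 2*y*z)
At (-3, 1, 3): (3, 136, -33).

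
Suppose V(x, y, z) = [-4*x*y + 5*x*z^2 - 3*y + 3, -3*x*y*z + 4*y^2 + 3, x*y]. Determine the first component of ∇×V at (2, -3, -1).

-16

(∇×V)_1 = ∂V₃/∂y − ∂V₂/∂z
= x − (-3*x*y)
= 3*x*y + x
At (2, -3, -1): -16.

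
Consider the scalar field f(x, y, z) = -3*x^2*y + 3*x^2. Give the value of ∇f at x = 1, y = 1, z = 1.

(0, -3, 0)

∂f/∂x = -6*x*y + 6*x
∂f/∂y = -3*x^2
∂f/∂z = 0
∇f = (-6*x*y + 6*x, -3*x^2, 0)
At (1, 1, 1): (0, -3, 0).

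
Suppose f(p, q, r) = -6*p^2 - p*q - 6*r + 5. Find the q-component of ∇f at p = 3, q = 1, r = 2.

(∇f)_2 = ∂f/∂q = -p
At (3, 1, 2): -3.

-3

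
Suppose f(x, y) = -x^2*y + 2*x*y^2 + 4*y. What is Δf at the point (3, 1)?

∂²f/∂x² = -2*y
∂²f/∂y² = 4*x
∇²f = 4*x - 2*y
At (3, 1): 10.

10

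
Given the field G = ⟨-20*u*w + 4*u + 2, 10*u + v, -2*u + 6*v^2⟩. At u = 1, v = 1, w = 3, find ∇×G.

(12, -18, 10)

(∇×G)₁ = ∂G₃/∂v − ∂G₂/∂w = 12*v
(∇×G)₂ = ∂G₁/∂w − ∂G₃/∂u = -20*u + 2
(∇×G)₃ = ∂G₂/∂u − ∂G₁/∂v = 10
∇×G = (12*v, -20*u + 2, 10)
At (1, 1, 3): (12, -18, 10).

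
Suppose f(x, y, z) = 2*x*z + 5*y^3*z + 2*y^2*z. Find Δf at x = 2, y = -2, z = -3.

168

∂²f/∂x² = 0
∂²f/∂y² = 2*z*(15*y + 2)
∂²f/∂z² = 0
∇²f = 30*y*z + 4*z
At (2, -2, -3): 168.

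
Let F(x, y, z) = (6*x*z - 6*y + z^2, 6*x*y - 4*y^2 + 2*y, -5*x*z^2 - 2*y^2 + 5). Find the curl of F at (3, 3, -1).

(∇×F)₁ = ∂F₃/∂y − ∂F₂/∂z = -4*y
(∇×F)₂ = ∂F₁/∂z − ∂F₃/∂x = 6*x + 5*z^2 + 2*z
(∇×F)₃ = ∂F₂/∂x − ∂F₁/∂y = 6*y + 6
∇×F = (-4*y, 6*x + 5*z^2 + 2*z, 6*y + 6)
At (3, 3, -1): (-12, 21, 24).

(-12, 21, 24)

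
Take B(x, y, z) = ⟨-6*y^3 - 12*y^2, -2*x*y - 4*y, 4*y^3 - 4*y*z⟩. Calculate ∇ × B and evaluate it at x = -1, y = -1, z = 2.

(4, 0, -4)

(∇×B)₁ = ∂B₃/∂y − ∂B₂/∂z = 12*y^2 - 4*z
(∇×B)₂ = ∂B₁/∂z − ∂B₃/∂x = 0
(∇×B)₃ = ∂B₂/∂x − ∂B₁/∂y = 18*y^2 + 22*y
∇×B = (12*y^2 - 4*z, 0, 18*y^2 + 22*y)
At (-1, -1, 2): (4, 0, -4).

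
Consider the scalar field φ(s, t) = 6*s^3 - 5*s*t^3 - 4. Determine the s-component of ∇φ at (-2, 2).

(∇φ)_1 = ∂φ/∂s = 18*s^2 - 5*t^3
At (-2, 2): 32.

32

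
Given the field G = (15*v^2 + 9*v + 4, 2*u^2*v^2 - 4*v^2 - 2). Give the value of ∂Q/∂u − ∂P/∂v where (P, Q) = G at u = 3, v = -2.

99

∂G₂/∂u = 4*u*v^2
∂G₁/∂v = 30*v + 9
Scalar curl = 4*u*v^2 - 30*v - 9
At (3, -2): 99.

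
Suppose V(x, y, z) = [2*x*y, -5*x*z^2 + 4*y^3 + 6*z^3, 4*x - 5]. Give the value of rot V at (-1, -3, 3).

(∇×V)₁ = ∂V₃/∂y − ∂V₂/∂z = 10*x*z - 18*z^2
(∇×V)₂ = ∂V₁/∂z − ∂V₃/∂x = -4
(∇×V)₃ = ∂V₂/∂x − ∂V₁/∂y = -2*x - 5*z^2
∇×V = (10*x*z - 18*z^2, -4, -2*x - 5*z^2)
At (-1, -3, 3): (-192, -4, -43).

(-192, -4, -43)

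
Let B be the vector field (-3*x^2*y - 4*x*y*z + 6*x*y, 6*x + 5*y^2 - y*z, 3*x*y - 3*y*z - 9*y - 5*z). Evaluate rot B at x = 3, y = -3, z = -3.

(6, 45, -21)

(∇×B)₁ = ∂B₃/∂y − ∂B₂/∂z = 3*x + y - 3*z - 9
(∇×B)₂ = ∂B₁/∂z − ∂B₃/∂x = -4*x*y - 3*y
(∇×B)₃ = ∂B₂/∂x − ∂B₁/∂y = 3*x^2 + 4*x*z - 6*x + 6
∇×B = (3*x + y - 3*z - 9, -4*x*y - 3*y, 3*x^2 + 4*x*z - 6*x + 6)
At (3, -3, -3): (6, 45, -21).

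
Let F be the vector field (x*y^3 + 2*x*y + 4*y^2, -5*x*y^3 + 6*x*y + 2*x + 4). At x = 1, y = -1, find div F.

∂F₁/∂x = y^3 + 2*y
∂F₂/∂y = -15*x*y^2 + 6*x
∇·F = -15*x*y^2 + 6*x + y^3 + 2*y
At (1, -1): -12.

-12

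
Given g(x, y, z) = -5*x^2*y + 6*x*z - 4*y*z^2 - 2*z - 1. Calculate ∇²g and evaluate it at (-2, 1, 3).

-18

∂²g/∂x² = -10*y
∂²g/∂y² = 0
∂²g/∂z² = -8*y
∇²g = -18*y
At (-2, 1, 3): -18.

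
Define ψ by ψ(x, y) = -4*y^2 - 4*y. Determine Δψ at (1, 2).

∂²ψ/∂x² = 0
∂²ψ/∂y² = -8
∇²ψ = -8
At (1, 2): -8.

-8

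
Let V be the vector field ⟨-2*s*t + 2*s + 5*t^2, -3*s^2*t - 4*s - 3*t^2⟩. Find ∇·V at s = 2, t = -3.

∂V₁/∂s = -2*t + 2
∂V₂/∂t = -3*s^2 - 6*t
∇·V = -3*s^2 - 8*t + 2
At (2, -3): 14.

14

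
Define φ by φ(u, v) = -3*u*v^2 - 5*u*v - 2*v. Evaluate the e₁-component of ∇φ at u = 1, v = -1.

(∇φ)_1 = ∂φ/∂u = -3*v^2 - 5*v
At (1, -1): 2.

2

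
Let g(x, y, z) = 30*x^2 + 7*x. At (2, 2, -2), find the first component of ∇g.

127

(∇g)_1 = ∂g/∂x = 60*x + 7
At (2, 2, -2): 127.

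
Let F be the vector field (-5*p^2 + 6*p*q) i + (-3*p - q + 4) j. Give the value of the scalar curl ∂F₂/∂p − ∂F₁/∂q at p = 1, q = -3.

∂F₂/∂p = -3
∂F₁/∂q = 6*p
Scalar curl = -6*p - 3
At (1, -3): -9.

-9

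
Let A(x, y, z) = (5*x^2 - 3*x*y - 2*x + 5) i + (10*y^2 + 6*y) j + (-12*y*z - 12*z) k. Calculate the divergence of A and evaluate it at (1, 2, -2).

12

∂A₁/∂x = 10*x - 3*y - 2
∂A₂/∂y = 20*y + 6
∂A₃/∂z = -12*y - 12
∇·A = 10*x + 5*y - 8
At (1, 2, -2): 12.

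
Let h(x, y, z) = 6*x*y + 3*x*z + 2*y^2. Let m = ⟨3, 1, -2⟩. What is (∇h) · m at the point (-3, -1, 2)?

∂h/∂x = 6*y + 3*z
∂h/∂y = 6*x + 4*y
∂h/∂z = 3*x
∇h at (-3, -1, 2) = (0, -22, -9)
∇h · m = (0)(3) + (-22)(1) + (-9)(-2) = -4

-4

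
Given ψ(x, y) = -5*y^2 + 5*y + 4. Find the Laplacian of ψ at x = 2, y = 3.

∂²ψ/∂x² = 0
∂²ψ/∂y² = -10
∇²ψ = -10
At (2, 3): -10.

-10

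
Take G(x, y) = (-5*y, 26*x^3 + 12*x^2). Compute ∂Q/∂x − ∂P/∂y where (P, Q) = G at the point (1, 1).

∂G₂/∂x = 78*x^2 + 24*x
∂G₁/∂y = -5
Scalar curl = 78*x^2 + 24*x + 5
At (1, 1): 107.

107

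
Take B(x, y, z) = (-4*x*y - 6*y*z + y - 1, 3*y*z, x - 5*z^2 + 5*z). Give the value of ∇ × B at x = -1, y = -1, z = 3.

(∇×B)₁ = ∂B₃/∂y − ∂B₂/∂z = -3*y
(∇×B)₂ = ∂B₁/∂z − ∂B₃/∂x = -6*y - 1
(∇×B)₃ = ∂B₂/∂x − ∂B₁/∂y = 4*x + 6*z - 1
∇×B = (-3*y, -6*y - 1, 4*x + 6*z - 1)
At (-1, -1, 3): (3, 5, 13).

(3, 5, 13)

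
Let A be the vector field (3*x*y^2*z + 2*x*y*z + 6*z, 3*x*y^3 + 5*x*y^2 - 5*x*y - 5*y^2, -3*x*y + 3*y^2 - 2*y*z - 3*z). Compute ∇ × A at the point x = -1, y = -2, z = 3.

(∇×A)₁ = ∂A₃/∂y − ∂A₂/∂z = -3*x + 6*y - 2*z
(∇×A)₂ = ∂A₁/∂z − ∂A₃/∂x = 3*x*y^2 + 2*x*y + 3*y + 6
(∇×A)₃ = ∂A₂/∂x − ∂A₁/∂y = -6*x*y*z - 2*x*z + 3*y^3 + 5*y^2 - 5*y
∇×A = (-3*x + 6*y - 2*z, 3*x*y^2 + 2*x*y + 3*y + 6, -6*x*y*z - 2*x*z + 3*y^3 + 5*y^2 - 5*y)
At (-1, -2, 3): (-15, -8, -24).

(-15, -8, -24)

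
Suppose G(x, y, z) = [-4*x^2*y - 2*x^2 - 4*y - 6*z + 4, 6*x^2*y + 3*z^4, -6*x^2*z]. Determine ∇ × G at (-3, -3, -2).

(96, 66, 148)

(∇×G)₁ = ∂G₃/∂y − ∂G₂/∂z = -12*z^3
(∇×G)₂ = ∂G₁/∂z − ∂G₃/∂x = 12*x*z - 6
(∇×G)₃ = ∂G₂/∂x − ∂G₁/∂y = 4*x^2 + 12*x*y + 4
∇×G = (-12*z^3, 12*x*z - 6, 4*x^2 + 12*x*y + 4)
At (-3, -3, -2): (96, 66, 148).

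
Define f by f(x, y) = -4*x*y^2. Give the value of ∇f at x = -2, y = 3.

∂f/∂x = -4*y^2
∂f/∂y = -8*x*y
∇f = (-4*y^2, -8*x*y)
At (-2, 3): (-36, 48).

(-36, 48)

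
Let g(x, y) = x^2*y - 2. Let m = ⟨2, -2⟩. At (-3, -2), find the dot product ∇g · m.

6

∂g/∂x = 2*x*y
∂g/∂y = x^2
∇g at (-3, -2) = (12, 9)
∇g · m = (12)(2) + (9)(-2) = 6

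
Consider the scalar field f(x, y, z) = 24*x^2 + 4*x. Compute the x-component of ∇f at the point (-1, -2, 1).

(∇f)_1 = ∂f/∂x = 48*x + 4
At (-1, -2, 1): -44.

-44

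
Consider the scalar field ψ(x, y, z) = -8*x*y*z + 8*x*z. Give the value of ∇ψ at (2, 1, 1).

(0, -16, 0)

∂ψ/∂x = -8*y*z + 8*z
∂ψ/∂y = -8*x*z
∂ψ/∂z = -8*x*y + 8*x
∇ψ = (-8*y*z + 8*z, -8*x*z, -8*x*y + 8*x)
At (2, 1, 1): (0, -16, 0).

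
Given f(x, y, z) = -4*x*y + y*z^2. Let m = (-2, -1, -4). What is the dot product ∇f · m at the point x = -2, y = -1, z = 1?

∂f/∂x = -4*y
∂f/∂y = -4*x + z^2
∂f/∂z = 2*y*z
∇f at (-2, -1, 1) = (4, 9, -2)
∇f · m = (4)(-2) + (9)(-1) + (-2)(-4) = -9

-9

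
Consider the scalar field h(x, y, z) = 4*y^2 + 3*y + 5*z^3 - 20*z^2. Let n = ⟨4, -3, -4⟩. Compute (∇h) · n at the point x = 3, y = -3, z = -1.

∂h/∂x = 0
∂h/∂y = 8*y + 3
∂h/∂z = 15*z^2 - 40*z
∇h at (3, -3, -1) = (0, -21, 55)
∇h · n = (0)(4) + (-21)(-3) + (55)(-4) = -157

-157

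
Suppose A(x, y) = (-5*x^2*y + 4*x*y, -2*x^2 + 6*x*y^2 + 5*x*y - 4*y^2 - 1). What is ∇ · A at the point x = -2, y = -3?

14

∂A₁/∂x = -10*x*y + 4*y
∂A₂/∂y = 12*x*y + 5*x - 8*y
∇·A = 2*x*y + 5*x - 4*y
At (-2, -3): 14.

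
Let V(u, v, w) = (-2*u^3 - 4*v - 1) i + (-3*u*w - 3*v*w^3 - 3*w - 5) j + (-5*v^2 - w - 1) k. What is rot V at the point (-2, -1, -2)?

(-29, 0, 10)

(∇×V)₁ = ∂V₃/∂v − ∂V₂/∂w = 3*u + 9*v*w^2 - 10*v + 3
(∇×V)₂ = ∂V₁/∂w − ∂V₃/∂u = 0
(∇×V)₃ = ∂V₂/∂u − ∂V₁/∂v = -3*w + 4
∇×V = (3*u + 9*v*w^2 - 10*v + 3, 0, -3*w + 4)
At (-2, -1, -2): (-29, 0, 10).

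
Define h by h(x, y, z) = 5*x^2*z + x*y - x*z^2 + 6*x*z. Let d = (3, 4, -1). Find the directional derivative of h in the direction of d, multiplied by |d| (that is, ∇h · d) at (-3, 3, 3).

-291

∂h/∂x = 10*x*z + y - z^2 + 6*z
∂h/∂y = x
∂h/∂z = 5*x^2 - 2*x*z + 6*x
∇h at (-3, 3, 3) = (-78, -3, 45)
∇h · d = (-78)(3) + (-3)(4) + (45)(-1) = -291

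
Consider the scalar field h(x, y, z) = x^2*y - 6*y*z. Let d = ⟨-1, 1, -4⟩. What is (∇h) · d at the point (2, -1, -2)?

∂h/∂x = 2*x*y
∂h/∂y = x^2 - 6*z
∂h/∂z = -6*y
∇h at (2, -1, -2) = (-4, 16, 6)
∇h · d = (-4)(-1) + (16)(1) + (6)(-4) = -4

-4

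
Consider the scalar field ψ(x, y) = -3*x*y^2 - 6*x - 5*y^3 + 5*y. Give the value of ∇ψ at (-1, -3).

∂ψ/∂x = -3*y^2 - 6
∂ψ/∂y = -6*x*y - 15*y^2 + 5
∇ψ = (-3*y^2 - 6, -6*x*y - 15*y^2 + 5)
At (-1, -3): (-33, -148).

(-33, -148)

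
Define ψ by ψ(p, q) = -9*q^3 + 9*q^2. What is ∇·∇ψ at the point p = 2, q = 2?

∂²ψ/∂p² = 0
∂²ψ/∂q² = 18*(-3*q + 1)
∇²ψ = -54*q + 18
At (2, 2): -90.

-90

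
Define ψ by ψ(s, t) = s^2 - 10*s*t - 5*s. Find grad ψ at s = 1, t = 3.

∂ψ/∂s = 2*s - 10*t - 5
∂ψ/∂t = -10*s
∇ψ = (2*s - 10*t - 5, -10*s)
At (1, 3): (-33, -10).

(-33, -10)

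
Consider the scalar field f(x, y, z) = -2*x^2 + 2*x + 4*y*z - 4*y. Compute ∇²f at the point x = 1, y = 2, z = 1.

∂²f/∂x² = -4
∂²f/∂y² = 0
∂²f/∂z² = 0
∇²f = -4
At (1, 2, 1): -4.

-4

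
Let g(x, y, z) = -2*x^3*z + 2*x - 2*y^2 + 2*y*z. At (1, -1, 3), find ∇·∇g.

-40

∂²g/∂x² = -12*x*z
∂²g/∂y² = -4
∂²g/∂z² = 0
∇²g = -12*x*z - 4
At (1, -1, 3): -40.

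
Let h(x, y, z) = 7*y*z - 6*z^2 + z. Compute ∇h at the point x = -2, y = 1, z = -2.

∂h/∂x = 0
∂h/∂y = 7*z
∂h/∂z = 7*y - 12*z + 1
∇h = (0, 7*z, 7*y - 12*z + 1)
At (-2, 1, -2): (0, -14, 32).

(0, -14, 32)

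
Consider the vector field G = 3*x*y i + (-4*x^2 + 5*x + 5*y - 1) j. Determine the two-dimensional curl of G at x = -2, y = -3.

∂G₂/∂x = -8*x + 5
∂G₁/∂y = 3*x
Scalar curl = -11*x + 5
At (-2, -3): 27.

27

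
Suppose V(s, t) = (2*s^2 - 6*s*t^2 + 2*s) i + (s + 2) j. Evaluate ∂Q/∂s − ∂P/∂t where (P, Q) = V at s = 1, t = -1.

-11

∂V₂/∂s = 1
∂V₁/∂t = -12*s*t
Scalar curl = 12*s*t + 1
At (1, -1): -11.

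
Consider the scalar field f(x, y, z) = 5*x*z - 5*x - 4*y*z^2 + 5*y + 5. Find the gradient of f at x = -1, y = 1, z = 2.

(5, -11, -21)

∂f/∂x = 5*z - 5
∂f/∂y = -4*z^2 + 5
∂f/∂z = 5*x - 8*y*z
∇f = (5*z - 5, -4*z^2 + 5, 5*x - 8*y*z)
At (-1, 1, 2): (5, -11, -21).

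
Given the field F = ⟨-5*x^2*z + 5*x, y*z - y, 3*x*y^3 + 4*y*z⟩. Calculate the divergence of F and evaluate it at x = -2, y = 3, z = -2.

-26

∂F₁/∂x = -10*x*z + 5
∂F₂/∂y = z - 1
∂F₃/∂z = 4*y
∇·F = -10*x*z + 4*y + z + 4
At (-2, 3, -2): -26.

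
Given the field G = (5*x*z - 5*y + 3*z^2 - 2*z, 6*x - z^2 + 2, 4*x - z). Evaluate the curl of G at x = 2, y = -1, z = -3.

(∇×G)₁ = ∂G₃/∂y − ∂G₂/∂z = 2*z
(∇×G)₂ = ∂G₁/∂z − ∂G₃/∂x = 5*x + 6*z - 6
(∇×G)₃ = ∂G₂/∂x − ∂G₁/∂y = 11
∇×G = (2*z, 5*x + 6*z - 6, 11)
At (2, -1, -3): (-6, -14, 11).

(-6, -14, 11)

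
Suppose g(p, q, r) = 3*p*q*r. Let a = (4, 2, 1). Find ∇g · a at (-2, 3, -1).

∂g/∂p = 3*q*r
∂g/∂q = 3*p*r
∂g/∂r = 3*p*q
∇g at (-2, 3, -1) = (-9, 6, -18)
∇g · a = (-9)(4) + (6)(2) + (-18)(1) = -42

-42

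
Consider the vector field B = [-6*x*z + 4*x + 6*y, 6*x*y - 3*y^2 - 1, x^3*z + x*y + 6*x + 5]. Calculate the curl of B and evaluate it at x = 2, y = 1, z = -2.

(∇×B)₁ = ∂B₃/∂y − ∂B₂/∂z = x
(∇×B)₂ = ∂B₁/∂z − ∂B₃/∂x = -3*x^2*z - 6*x - y - 6
(∇×B)₃ = ∂B₂/∂x − ∂B₁/∂y = 6*y - 6
∇×B = (x, -3*x^2*z - 6*x - y - 6, 6*y - 6)
At (2, 1, -2): (2, 5, 0).

(2, 5, 0)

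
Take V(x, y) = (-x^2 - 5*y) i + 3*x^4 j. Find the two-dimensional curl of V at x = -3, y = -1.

-319

∂V₂/∂x = 12*x^3
∂V₁/∂y = -5
Scalar curl = 12*x^3 + 5
At (-3, -1): -319.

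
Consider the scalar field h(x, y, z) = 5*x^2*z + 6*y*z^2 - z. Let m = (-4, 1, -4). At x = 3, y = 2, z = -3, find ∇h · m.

∂h/∂x = 10*x*z
∂h/∂y = 6*z^2
∂h/∂z = 5*x^2 + 12*y*z - 1
∇h at (3, 2, -3) = (-90, 54, -28)
∇h · m = (-90)(-4) + (54)(1) + (-28)(-4) = 526

526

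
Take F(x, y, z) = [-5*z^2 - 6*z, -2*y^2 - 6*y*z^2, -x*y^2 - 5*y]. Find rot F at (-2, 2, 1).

(∇×F)₁ = ∂F₃/∂y − ∂F₂/∂z = -2*x*y + 12*y*z - 5
(∇×F)₂ = ∂F₁/∂z − ∂F₃/∂x = y^2 - 10*z - 6
(∇×F)₃ = ∂F₂/∂x − ∂F₁/∂y = 0
∇×F = (-2*x*y + 12*y*z - 5, y^2 - 10*z - 6, 0)
At (-2, 2, 1): (27, -12, 0).

(27, -12, 0)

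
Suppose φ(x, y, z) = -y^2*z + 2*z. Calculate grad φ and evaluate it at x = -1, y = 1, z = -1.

(0, 2, 1)

∂φ/∂x = 0
∂φ/∂y = -2*y*z
∂φ/∂z = -y^2 + 2
∇φ = (0, -2*y*z, -y^2 + 2)
At (-1, 1, -1): (0, 2, 1).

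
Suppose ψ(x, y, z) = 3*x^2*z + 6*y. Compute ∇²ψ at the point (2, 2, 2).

12

∂²ψ/∂x² = 6*z
∂²ψ/∂y² = 0
∂²ψ/∂z² = 0
∇²ψ = 6*z
At (2, 2, 2): 12.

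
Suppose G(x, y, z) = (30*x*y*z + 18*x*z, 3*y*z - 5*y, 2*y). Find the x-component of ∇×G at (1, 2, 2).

-4

(∇×G)_1 = ∂G₃/∂y − ∂G₂/∂z
= 2 − (3*y)
= -3*y + 2
At (1, 2, 2): -4.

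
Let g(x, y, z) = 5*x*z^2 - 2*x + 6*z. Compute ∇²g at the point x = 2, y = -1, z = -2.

20

∂²g/∂x² = 0
∂²g/∂y² = 0
∂²g/∂z² = 10*x
∇²g = 10*x
At (2, -1, -2): 20.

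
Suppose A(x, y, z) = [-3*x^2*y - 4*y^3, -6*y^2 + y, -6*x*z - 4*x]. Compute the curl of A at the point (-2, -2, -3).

(∇×A)₁ = ∂A₃/∂y − ∂A₂/∂z = 0
(∇×A)₂ = ∂A₁/∂z − ∂A₃/∂x = 6*z + 4
(∇×A)₃ = ∂A₂/∂x − ∂A₁/∂y = 3*x^2 + 12*y^2
∇×A = (0, 6*z + 4, 3*x^2 + 12*y^2)
At (-2, -2, -3): (0, -14, 60).

(0, -14, 60)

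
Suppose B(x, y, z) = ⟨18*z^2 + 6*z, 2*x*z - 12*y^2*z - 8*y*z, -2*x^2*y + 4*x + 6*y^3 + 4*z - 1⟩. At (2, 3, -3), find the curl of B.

(282, -82, -6)

(∇×B)₁ = ∂B₃/∂y − ∂B₂/∂z = -2*x^2 - 2*x + 30*y^2 + 8*y
(∇×B)₂ = ∂B₁/∂z − ∂B₃/∂x = 4*x*y + 36*z + 2
(∇×B)₃ = ∂B₂/∂x − ∂B₁/∂y = 2*z
∇×B = (-2*x^2 - 2*x + 30*y^2 + 8*y, 4*x*y + 36*z + 2, 2*z)
At (2, 3, -3): (282, -82, -6).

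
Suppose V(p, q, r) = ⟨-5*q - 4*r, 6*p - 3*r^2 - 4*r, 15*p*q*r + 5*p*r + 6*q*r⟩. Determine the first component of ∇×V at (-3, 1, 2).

-62

(∇×V)_1 = ∂V₃/∂q − ∂V₂/∂r
= 15*p*r + 6*r − (-6*r - 4)
= 15*p*r + 12*r + 4
At (-3, 1, 2): -62.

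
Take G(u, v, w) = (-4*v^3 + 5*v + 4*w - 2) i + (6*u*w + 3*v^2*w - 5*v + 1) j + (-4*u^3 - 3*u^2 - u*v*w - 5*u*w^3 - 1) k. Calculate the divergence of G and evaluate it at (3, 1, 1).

-47

∂G₁/∂u = 0
∂G₂/∂v = 6*v*w - 5
∂G₃/∂w = -u*v - 15*u*w^2
∇·G = -u*v - 15*u*w^2 + 6*v*w - 5
At (3, 1, 1): -47.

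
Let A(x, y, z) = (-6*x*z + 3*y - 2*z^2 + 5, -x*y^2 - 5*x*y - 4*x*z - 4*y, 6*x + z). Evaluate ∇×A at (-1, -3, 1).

(-4, -4, -1)

(∇×A)₁ = ∂A₃/∂y − ∂A₂/∂z = 4*x
(∇×A)₂ = ∂A₁/∂z − ∂A₃/∂x = -6*x - 4*z - 6
(∇×A)₃ = ∂A₂/∂x − ∂A₁/∂y = -y^2 - 5*y - 4*z - 3
∇×A = (4*x, -6*x - 4*z - 6, -y^2 - 5*y - 4*z - 3)
At (-1, -3, 1): (-4, -4, -1).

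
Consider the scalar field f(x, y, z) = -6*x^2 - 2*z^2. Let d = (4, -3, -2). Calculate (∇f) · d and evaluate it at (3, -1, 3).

∂f/∂x = -12*x
∂f/∂y = 0
∂f/∂z = -4*z
∇f at (3, -1, 3) = (-36, 0, -12)
∇f · d = (-36)(4) + (0)(-3) + (-12)(-2) = -120

-120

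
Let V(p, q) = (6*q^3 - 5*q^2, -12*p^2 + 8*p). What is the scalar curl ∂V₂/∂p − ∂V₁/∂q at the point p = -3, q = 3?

∂V₂/∂p = -24*p + 8
∂V₁/∂q = 18*q^2 - 10*q
Scalar curl = -24*p - 18*q^2 + 10*q + 8
At (-3, 3): -52.

-52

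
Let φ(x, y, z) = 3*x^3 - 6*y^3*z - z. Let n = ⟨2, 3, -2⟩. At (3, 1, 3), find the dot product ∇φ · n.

14

∂φ/∂x = 9*x^2
∂φ/∂y = -18*y^2*z
∂φ/∂z = -6*y^3 - 1
∇φ at (3, 1, 3) = (81, -54, -7)
∇φ · n = (81)(2) + (-54)(3) + (-7)(-2) = 14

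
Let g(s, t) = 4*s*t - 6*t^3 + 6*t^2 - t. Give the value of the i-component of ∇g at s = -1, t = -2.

-8

(∇g)_1 = ∂g/∂s = 4*t
At (-1, -2): -8.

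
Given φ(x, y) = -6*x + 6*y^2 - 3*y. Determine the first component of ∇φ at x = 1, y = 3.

(∇φ)_1 = ∂φ/∂x = -6
At (1, 3): -6.

-6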